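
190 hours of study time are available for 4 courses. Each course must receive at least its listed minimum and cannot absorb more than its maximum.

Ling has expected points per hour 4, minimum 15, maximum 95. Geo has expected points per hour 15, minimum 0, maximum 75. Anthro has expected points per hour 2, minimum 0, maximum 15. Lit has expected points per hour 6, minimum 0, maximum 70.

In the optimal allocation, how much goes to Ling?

Meeting every minimum uses 15+0+0+0 = 15 hours, leaving 175.
Highest expected points per hour first: Geo 15 > Lit 6 > Ling 4 > Anthro 2.
Give Geo 75 more to hit its cap of 75 → 100 left.
Lit: +70 to 70 (cap) → 30 left.
Ling: +30 (room for 80) → 45. Pool exhausted.

45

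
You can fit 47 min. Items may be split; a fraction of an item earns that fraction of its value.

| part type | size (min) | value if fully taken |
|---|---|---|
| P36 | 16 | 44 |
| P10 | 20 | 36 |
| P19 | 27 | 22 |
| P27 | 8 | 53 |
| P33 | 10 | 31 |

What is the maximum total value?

151.4

Rank by value-to-size ratio: P27 53/8≈6.62, P33 31/10≈3.1, P36 44/16≈2.75, P10 36/20≈1.8, P19 22/27≈0.815.
All 8 min of P27 fit (value 53) ; 39 remain.
P33: take in full, 10 min for value 31 ; 29 left.
All 16 min of P36 fit (value 44) ; 13 remain.
Fill the last 13 min with part of P10: 13/20 of it earns 23.4.
Total value = 151.4.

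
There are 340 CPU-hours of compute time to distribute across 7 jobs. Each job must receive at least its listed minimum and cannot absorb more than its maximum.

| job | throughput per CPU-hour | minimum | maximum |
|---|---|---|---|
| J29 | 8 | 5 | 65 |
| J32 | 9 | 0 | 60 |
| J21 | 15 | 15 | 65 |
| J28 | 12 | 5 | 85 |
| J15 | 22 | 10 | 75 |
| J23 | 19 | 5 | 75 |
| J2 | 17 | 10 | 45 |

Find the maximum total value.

5755

Meeting every minimum uses 5+0+15+5+10+5+10 = 50 CPU-hours, leaving 290.
Highest throughput per CPU-hour first: J15 22 > J23 19 > J2 17 > J21 15 > J28 12 > J32 9 > J29 8.
J15: +65 to 75 (cap) → 225 left.
J23: +70 to 75 (cap) → 155 left.
Give J2 35 more to hit its cap of 45 → 120 left.
J21: +50 to 65 (cap) → 70 left.
Only 70 left; J28 takes them to reach 75.
Total = 8×5 + 15×65 + 12×75 + 22×75 + 19×75 + 17×45 = 5755.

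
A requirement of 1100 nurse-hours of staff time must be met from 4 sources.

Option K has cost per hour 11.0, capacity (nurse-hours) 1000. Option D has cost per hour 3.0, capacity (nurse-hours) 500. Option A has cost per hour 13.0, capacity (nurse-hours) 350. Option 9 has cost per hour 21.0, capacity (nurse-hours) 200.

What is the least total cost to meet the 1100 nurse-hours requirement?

8100

Cheapest first:
Option D (3.0): use full 500 — 600 nurse-hours to go.
Take 600 from Option K at 11.0 to finish.
Option A, Option 9: unused.
Cost = 500×3.0 + 600×11.0 = 8100.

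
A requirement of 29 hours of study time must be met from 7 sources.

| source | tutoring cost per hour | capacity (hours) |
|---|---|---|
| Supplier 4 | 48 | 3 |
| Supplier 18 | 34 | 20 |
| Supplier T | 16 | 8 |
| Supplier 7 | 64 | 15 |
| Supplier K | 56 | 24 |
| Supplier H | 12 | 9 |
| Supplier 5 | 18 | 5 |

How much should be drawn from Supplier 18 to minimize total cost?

Use sources in increasing cost order.
Supplier H (12): use full 9 → 20 hours to go.
Supplier T (16): use full 8 → 12 hours to go.
Supplier 5 at 18: take all 5 hours → 7 still needed.
Supplier 18 at 34: take 7 of its 20 → requirement met.
Supplier 4, Supplier K, Supplier 7: unused.

7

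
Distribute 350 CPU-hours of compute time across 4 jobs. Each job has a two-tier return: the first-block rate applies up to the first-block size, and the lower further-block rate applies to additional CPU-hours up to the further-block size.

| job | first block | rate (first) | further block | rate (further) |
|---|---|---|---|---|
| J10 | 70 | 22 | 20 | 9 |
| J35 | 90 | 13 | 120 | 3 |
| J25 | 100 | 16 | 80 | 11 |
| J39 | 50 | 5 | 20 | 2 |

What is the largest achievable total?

Treat each block as its own option and order by rate: J10/first 22 > J25/first 16 > J35/first 13 > J25/second 11 > J10/second 9 > J39/first 5 > J35/second 3 > J39/second 2.
J10/first (22): +70 ; 280 left.
J25 first at 16: fill all 100 ; 180 left.
Fill J35 first block (90 at 13) ; 90 left.
J25 second at 11: fill all 80 ; 10 left.
J10/second: +10 of 20 at 9; pool empty.
Total = 22×70 + 16×100 + 13×90 + 11×80 + 9×10 = 5280.

5280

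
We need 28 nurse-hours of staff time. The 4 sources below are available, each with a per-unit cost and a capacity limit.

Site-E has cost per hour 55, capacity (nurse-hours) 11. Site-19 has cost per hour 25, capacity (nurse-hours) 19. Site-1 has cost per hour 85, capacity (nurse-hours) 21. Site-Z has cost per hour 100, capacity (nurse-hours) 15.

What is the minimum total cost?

Use sources in increasing cost order.
Take 19 from Site-19 at 25 → need 9 more.
Take 9 from Site-E at 55 to finish.
Site-1, Site-Z: unused.
Cost = 19×25 + 9×55 = 970.

970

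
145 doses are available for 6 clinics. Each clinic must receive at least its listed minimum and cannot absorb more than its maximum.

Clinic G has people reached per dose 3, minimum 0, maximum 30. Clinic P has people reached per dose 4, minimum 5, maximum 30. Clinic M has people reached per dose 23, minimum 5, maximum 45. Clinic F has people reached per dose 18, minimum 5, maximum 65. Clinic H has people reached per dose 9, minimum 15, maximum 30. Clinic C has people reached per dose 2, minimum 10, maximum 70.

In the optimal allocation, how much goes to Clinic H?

Meeting every minimum uses 0+5+5+5+15+10 = 40 doses, leaving 105.
Rank by people reached per dose: Clinic M 23 > Clinic F 18 > Clinic H 9 > Clinic P 4 > Clinic G 3 > Clinic C 2.
Clinic M takes 40 more to reach its cap of 45 → 65 left.
Give Clinic F 60 more to hit its cap of 65 → 5 left.
Only 5 left; Clinic H takes them to reach 20.

20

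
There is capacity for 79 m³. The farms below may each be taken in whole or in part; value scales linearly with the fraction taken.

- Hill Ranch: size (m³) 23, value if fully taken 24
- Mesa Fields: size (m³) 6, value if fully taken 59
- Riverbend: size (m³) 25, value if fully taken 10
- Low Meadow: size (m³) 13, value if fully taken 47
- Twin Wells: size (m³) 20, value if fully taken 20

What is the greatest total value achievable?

156.8

Sort by value density: Mesa Fields 59/6≈9.83, Low Meadow 47/13≈3.62, Hill Ranch 24/23≈1.04, Twin Wells 20/20≈1, Riverbend 10/25≈0.4.
All 6 m³ of Mesa Fields fit (value 59) → 73 remain.
Low Meadow: take in full, 13 m³ for value 47 → 60 left.
Take all of Hill Ranch (23 m³, value 24) → 37 m³ left.
Twin Wells: take in full, 20 m³ for value 20 → 17 left.
17 m³ left: a 17/25 share of Riverbend gives 10×17/25 = 6.8.
Total value = 156.8.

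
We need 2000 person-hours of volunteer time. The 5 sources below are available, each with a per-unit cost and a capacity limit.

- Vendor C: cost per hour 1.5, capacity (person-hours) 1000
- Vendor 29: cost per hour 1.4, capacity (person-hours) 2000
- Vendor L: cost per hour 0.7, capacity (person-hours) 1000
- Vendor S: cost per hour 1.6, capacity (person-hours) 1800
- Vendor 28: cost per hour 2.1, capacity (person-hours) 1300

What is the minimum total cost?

2100

Cheapest first:
Take 1000 from Vendor L at 0.7 → need 1000 more.
Take 1000 from Vendor 29 at 1.4 to finish.
Vendor C, Vendor S, Vendor 28: unused.
Cost = 1000×0.7 + 1000×1.4 = 2100.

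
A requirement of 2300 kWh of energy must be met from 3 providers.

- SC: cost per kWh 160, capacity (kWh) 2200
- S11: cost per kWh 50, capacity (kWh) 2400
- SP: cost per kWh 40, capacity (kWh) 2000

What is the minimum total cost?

Cheapest first:
SP (40): use full 2000 ; 300 kWh to go.
S11 at 50: take 300 of its 2400 ; requirement met.
SC: unused.
Cost = 2000×40 + 300×50 = 95000.

95000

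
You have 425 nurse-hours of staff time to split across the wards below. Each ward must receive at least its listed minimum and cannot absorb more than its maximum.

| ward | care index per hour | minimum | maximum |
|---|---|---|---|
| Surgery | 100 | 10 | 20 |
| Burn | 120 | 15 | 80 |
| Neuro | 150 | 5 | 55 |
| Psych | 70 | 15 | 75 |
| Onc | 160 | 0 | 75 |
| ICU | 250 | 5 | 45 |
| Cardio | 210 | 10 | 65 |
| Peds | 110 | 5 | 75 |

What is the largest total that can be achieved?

Meeting every minimum uses 10+15+5+15+0+5+10+5 = 65 nurse-hours, leaving 360.
Rank by care index per hour: ICU 250 > Cardio 210 > Onc 160 > Neuro 150 > Burn 120 > Peds 110 > Surgery 100 > Psych 70.
ICU takes 40 more to reach its cap of 45 — 320 left.
Give Cardio 55 more to hit its cap of 65 — 265 left.
Onc takes 75 more to reach its cap of 75 — 190 left.
Neuro: +50 to 55 (cap) — 140 left.
Burn: +65 to 80 (cap) — 75 left.
Peds takes 70 more to reach its cap of 75 — 5 left.
Surgery: +5 (room for 10) → 15. Pool exhausted.
Total = 100×15 + 120×80 + 150×55 + 70×15 + 160×75 + 250×45 + 210×65 + 110×75 = 65550.

65550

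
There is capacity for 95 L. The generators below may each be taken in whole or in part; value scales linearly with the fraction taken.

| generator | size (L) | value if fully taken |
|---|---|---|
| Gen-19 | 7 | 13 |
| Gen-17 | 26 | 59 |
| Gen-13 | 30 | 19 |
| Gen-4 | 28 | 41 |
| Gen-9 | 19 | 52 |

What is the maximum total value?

Best value per unit of size first: Gen-9 52/19≈2.74, Gen-17 59/26≈2.27, Gen-19 13/7≈1.86, Gen-4 41/28≈1.46, Gen-13 19/30≈0.633.
Gen-9: take in full, 19 L for value 52 ; 76 left.
Take all of Gen-17 (26 L, value 59) ; 50 L left.
Take all of Gen-19 (7 L, value 13) ; 43 L left.
Take all of Gen-4 (28 L, value 41) ; 15 L left.
Fill the last 15 L with part of Gen-13: 15/30 of it earns 9.5.
Total value = 174.5.

174.5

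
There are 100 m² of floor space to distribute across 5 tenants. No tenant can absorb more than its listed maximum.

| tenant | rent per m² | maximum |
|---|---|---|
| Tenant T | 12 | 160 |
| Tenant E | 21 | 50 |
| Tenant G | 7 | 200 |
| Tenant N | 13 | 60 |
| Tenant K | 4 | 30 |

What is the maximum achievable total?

Rank by rent per m²: Tenant E 21 > Tenant N 13 > Tenant T 12 > Tenant G 7 > Tenant K 4.
Tenant E takes 50 to reach its cap of 50 ; 50 left.
Tenant N: +50 (room for 60) → 50. Pool exhausted.
Total = 21×50 + 13×50 = 1700.

1700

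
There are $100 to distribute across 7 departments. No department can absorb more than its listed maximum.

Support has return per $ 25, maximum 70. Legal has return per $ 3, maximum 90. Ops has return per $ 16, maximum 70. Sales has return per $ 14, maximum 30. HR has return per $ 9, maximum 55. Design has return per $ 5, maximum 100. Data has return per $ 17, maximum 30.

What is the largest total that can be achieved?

2260

Order the departments by return per $: Support 25 > Data 17 > Ops 16 > Sales 14 > HR 9 > Design 5 > Legal 3.
Give Support 70 to hit its cap of 70 ; 30 left.
Data: +30 to 30 (cap) ; 0 left.
Total = 25×70 + 17×30 = 2260.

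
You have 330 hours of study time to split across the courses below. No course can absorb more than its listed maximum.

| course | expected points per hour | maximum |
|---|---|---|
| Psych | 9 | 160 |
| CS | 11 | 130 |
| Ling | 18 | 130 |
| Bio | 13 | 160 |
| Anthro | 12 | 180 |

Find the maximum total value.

Rank by expected points per hour: Ling 18 > Bio 13 > Anthro 12 > CS 11 > Psych 9.
Give Ling 130 to hit its cap of 130 — 200 left.
Bio takes 160 to reach its cap of 160 — 40 left.
Only 40 left; Anthro takes them to reach 40.
Total = 18×130 + 13×160 + 12×40 = 4900.

4900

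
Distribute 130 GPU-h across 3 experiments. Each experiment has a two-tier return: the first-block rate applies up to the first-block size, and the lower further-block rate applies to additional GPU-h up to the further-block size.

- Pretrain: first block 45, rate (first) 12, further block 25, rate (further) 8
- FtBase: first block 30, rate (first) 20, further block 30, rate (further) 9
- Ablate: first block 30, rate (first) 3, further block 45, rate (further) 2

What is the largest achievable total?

Treat each block as its own option and order by rate: FtBase/tier1 20 > Pretrain/tier1 12 > FtBase/tier2 9 > Pretrain/tier2 8 > Ablate/tier1 3 > Ablate/tier2 2.
FtBase/tier1 (20): +30 ; 100 left.
Pretrain tier1 at 12: fill all 45 ; 55 left.
FtBase/tier2 (9): +30 ; 25 left.
Pretrain/tier2 (8): +25 ; 0 left.
Total = 20×30 + 12×45 + 9×30 + 8×25 = 1610.

1610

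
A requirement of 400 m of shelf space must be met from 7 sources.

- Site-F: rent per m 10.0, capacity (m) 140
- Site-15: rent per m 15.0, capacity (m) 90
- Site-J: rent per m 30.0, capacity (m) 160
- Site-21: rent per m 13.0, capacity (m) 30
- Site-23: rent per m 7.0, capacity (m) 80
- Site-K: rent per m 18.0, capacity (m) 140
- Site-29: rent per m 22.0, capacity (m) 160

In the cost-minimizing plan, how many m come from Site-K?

Fill from the cheapest source first.
Site-23 (7.0): use full 80 ; 320 m to go.
Take 140 from Site-F at 10.0 ; need 180 more.
Site-21 at 13.0: take all 30 m ; 150 still needed.
Site-15 (15.0): use full 90 ; 60 m to go.
Take 60 from Site-K at 18.0 to finish.
Site-29, Site-J: unused.

60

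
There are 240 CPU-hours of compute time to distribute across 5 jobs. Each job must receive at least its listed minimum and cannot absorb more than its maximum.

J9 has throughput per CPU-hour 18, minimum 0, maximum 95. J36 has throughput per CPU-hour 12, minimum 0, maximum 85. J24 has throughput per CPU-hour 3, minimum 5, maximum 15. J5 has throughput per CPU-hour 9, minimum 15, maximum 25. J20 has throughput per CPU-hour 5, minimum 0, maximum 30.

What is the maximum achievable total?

3120

Meeting every minimum uses 0+0+5+15+0 = 20 CPU-hours, leaving 220.
Rank by throughput per CPU-hour: J9 18 > J36 12 > J5 9 > J20 5 > J24 3.
Give J9 95 more to hit its cap of 95 → 125 left.
Give J36 85 more to hit its cap of 85 → 40 left.
Give J5 10 more to hit its cap of 25 → 30 left.
J20 takes 30 more to reach its cap of 30 → 0 left.
Total = 18×95 + 12×85 + 3×5 + 9×25 + 5×30 = 3120.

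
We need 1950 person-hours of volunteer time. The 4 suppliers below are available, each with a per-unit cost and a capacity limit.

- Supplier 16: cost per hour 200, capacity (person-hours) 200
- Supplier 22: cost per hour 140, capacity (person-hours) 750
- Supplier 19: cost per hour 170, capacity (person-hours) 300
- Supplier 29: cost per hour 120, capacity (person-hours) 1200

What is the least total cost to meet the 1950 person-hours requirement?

Use suppliers in increasing cost order.
Take 1200 from Supplier 29 at 120 ; need 750 more.
Take 750 from Supplier 22 at 140 ; need 0 more.
Supplier 19, Supplier 16: unused.
Cost = 1200×120 + 750×140 = 249000.

249000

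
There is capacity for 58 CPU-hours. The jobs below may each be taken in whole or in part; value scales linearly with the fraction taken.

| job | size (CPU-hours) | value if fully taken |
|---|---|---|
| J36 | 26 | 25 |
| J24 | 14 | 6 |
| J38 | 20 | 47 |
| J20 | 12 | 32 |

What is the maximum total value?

Best value per unit of size first: J20 32/12≈2.67, J38 47/20≈2.35, J36 25/26≈0.962, J24 6/14≈0.429.
J20: take in full, 12 CPU-hours for value 32 → 46 left.
All 20 CPU-hours of J38 fit (value 47) → 26 remain.
All 26 CPU-hours of J36 fit (value 25) → 0 remain.
Total value = 104.

104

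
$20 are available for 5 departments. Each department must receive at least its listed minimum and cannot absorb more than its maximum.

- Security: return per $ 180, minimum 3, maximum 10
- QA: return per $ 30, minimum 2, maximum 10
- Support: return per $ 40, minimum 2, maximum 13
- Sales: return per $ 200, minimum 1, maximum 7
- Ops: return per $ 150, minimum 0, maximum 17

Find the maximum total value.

3160

Meeting every minimum uses 3+2+2+1+0 = 8 $, leaving 12.
Rank by return per $: Sales 200 > Security 180 > Ops 150 > Support 40 > QA 30.
Sales: +6 to 7 (cap) ; 6 left.
Security has room for 7 more but only 6 remain, so it gets 9.
Total = 180×9 + 30×2 + 40×2 + 200×7 = 3160.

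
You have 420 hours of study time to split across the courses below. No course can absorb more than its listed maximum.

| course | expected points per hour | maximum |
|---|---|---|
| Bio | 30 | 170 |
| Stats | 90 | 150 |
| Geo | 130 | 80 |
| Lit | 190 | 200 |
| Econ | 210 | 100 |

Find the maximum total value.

Rank by expected points per hour: Econ 210 > Lit 190 > Geo 130 > Stats 90 > Bio 30.
Give Econ 100 to hit its cap of 100 — 320 left.
Lit takes 200 to reach its cap of 200 — 120 left.
Geo takes 80 to reach its cap of 80 — 40 left.
Stats: +40 (room for 150) → 40. Pool exhausted.
Total = 90×40 + 130×80 + 190×200 + 210×100 = 73000.

73000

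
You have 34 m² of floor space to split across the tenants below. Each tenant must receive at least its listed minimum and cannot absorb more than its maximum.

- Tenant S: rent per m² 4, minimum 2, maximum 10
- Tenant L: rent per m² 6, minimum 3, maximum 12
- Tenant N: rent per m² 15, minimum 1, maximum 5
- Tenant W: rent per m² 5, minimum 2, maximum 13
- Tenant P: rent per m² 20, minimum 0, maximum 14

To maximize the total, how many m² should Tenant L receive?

Meeting every minimum uses 2+3+1+2+0 = 8 m², leaving 26.
Rank by rent per m²: Tenant P 20 > Tenant N 15 > Tenant L 6 > Tenant W 5 > Tenant S 4.
Give Tenant P 14 more to hit its cap of 14 — 12 left.
Give Tenant N 4 more to hit its cap of 5 — 8 left.
Tenant L: +8 (room for 9) → 11. Pool exhausted.

11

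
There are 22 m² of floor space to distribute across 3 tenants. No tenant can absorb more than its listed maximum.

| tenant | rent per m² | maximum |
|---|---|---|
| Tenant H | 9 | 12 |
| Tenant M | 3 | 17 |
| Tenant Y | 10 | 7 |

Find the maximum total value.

187

Rank by rent per m²: Tenant Y 10 > Tenant H 9 > Tenant M 3.
Tenant Y: +7 to 7 (cap) — 15 left.
Tenant H takes 12 to reach its cap of 12 — 3 left.
Tenant M: +3 (room for 17) → 3. Pool exhausted.
Total = 9×12 + 3×3 + 10×7 = 187.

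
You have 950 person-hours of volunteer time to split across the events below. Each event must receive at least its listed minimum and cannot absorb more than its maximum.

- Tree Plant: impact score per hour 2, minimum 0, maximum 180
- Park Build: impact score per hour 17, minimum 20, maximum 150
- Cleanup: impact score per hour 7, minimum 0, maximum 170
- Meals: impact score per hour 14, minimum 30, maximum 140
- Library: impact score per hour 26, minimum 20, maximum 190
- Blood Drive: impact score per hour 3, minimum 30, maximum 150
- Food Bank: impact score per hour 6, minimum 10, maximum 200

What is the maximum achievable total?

Meeting every minimum uses 0+20+0+30+20+30+10 = 110 person-hours, leaving 840.
Highest impact score per hour first: Library 26 > Park Build 17 > Meals 14 > Cleanup 7 > Food Bank 6 > Blood Drive 3 > Tree Plant 2.
Give Library 170 more to hit its cap of 190 — 670 left.
Park Build: +130 to 150 (cap) — 540 left.
Meals: +110 to 140 (cap) — 430 left.
Give Cleanup 170 more to hit its cap of 170 — 260 left.
Food Bank: +190 to 200 (cap) — 70 left.
Blood Drive has room for 120 more but only 70 remain, so it gets 100.
Total = 17×150 + 7×170 + 14×140 + 26×190 + 3×100 + 6×200 = 12140.

12140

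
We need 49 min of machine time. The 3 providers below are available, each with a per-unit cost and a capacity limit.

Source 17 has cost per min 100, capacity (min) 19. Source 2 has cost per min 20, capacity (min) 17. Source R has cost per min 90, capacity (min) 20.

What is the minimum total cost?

3340

Cheapest first:
Source 2 at 20: take all 17 min — 32 still needed.
Source R (90): use full 20 — 12 min to go.
Source 17 (100): take the remaining 12 — done.
Cost = 17×20 + 20×90 + 12×100 = 3340.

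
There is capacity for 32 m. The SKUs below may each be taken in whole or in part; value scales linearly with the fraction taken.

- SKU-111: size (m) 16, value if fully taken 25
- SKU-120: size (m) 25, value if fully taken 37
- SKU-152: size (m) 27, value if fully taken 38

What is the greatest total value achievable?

48.68

Best value per unit of size first: SKU-111 25/16≈1.56, SKU-120 37/25≈1.48, SKU-152 38/27≈1.41.
SKU-111: take in full, 16 m for value 25 ; 16 left.
Fill the last 16 m with part of SKU-120: 16/25 of it earns 23.68.
Total value = 48.68.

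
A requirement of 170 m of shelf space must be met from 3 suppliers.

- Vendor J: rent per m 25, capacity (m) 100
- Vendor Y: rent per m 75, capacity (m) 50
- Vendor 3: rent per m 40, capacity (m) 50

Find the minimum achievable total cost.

Use suppliers in increasing cost order.
Vendor J (25): use full 100 — 70 m to go.
Take 50 from Vendor 3 at 40 — need 20 more.
Vendor Y (75): take the remaining 20 — done.
Cost = 100×25 + 50×40 + 20×75 = 6000.

6000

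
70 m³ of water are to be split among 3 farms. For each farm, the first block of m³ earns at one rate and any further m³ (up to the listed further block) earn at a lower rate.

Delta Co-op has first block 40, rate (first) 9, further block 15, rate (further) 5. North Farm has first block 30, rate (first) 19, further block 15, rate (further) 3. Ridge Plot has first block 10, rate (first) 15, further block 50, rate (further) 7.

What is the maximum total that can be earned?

Order all 6 blocks by rate: North Farm/T1 19 > Ridge Plot/T1 15 > Delta Co-op/T1 9 > Ridge Plot/T2 7 > Delta Co-op/T2 5 > North Farm/T2 3.
Fill North Farm T1 block (30 at 19) ; 40 left.
Fill Ridge Plot T1 block (10 at 15) ; 30 left.
Delta Co-op T1 at 9: only 30 left, fill 30.
Total = 19×30 + 15×10 + 9×30 = 990.

990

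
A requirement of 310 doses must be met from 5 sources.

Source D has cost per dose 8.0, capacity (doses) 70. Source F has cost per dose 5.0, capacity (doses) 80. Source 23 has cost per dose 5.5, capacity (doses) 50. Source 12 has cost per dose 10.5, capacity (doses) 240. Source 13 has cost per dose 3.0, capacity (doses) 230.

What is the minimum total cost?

1090

Fill from the cheapest source first.
Source 13 at 3.0: take all 230 doses — 80 still needed.
Source F (5.0): use full 80 — 0 doses to go.
Source 23, Source D, Source 12: unused.
Cost = 230×3.0 + 80×5.0 = 1090.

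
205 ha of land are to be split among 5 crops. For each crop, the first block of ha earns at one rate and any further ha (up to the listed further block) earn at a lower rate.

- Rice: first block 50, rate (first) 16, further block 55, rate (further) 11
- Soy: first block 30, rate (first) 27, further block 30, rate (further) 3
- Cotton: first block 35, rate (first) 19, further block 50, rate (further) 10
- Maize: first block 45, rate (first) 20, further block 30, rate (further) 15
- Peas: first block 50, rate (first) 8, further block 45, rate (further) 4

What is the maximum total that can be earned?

3790

Rank every tier by rate: Soy/T1 27 > Maize/T1 20 > Cotton/T1 19 > Rice/T1 16 > Maize/T2 15 > Rice/T2 11 > Cotton/T2 10 > Peas/T1 8 > Peas/T2 4 > Soy/T2 3.
Soy T1 at 27: fill all 30 → 175 left.
Maize T1 at 20: fill all 45 → 130 left.
Cotton/T1 (19): +35 → 95 left.
Rice T1 at 16: fill all 50 → 45 left.
Maize T2 at 15: fill all 30 → 15 left.
Rice T2 at 11: only 15 left, fill 15.
Total = 27×30 + 20×45 + 19×35 + 16×50 + 15×30 + 11×15 = 3790.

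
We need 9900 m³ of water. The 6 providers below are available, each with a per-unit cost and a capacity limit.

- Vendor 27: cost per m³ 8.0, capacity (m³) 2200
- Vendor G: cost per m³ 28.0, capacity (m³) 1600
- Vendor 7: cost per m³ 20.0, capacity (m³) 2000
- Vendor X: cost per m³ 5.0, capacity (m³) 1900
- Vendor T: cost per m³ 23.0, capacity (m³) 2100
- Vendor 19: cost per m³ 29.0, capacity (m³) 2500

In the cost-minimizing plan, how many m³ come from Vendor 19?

Use providers in increasing cost order.
Vendor X at 5.0: take all 1900 m³ → 8000 still needed.
Vendor 27 (8.0): use full 2200 → 5800 m³ to go.
Vendor 7 (20.0): use full 2000 → 3800 m³ to go.
Vendor T (23.0): use full 2100 → 1700 m³ to go.
Vendor G at 28.0: take all 1600 m³ → 100 still needed.
Take 100 from Vendor 19 at 29.0 to finish.

100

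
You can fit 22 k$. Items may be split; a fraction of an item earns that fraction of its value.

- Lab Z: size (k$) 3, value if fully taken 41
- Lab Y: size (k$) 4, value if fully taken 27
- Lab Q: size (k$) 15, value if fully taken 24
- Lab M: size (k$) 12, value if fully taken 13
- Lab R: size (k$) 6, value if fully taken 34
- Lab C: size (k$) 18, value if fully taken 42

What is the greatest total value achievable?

123

Rank by value-to-size ratio: Lab Z 41/3≈13.7, Lab Y 27/4≈6.75, Lab R 34/6≈5.67, Lab C 42/18≈2.33, Lab Q 24/15≈1.6, Lab M 13/12≈1.08.
Lab Z: take in full, 3 k$ for value 41 → 19 left.
Take all of Lab Y (4 k$, value 27) → 15 k$ left.
All 6 k$ of Lab R fit (value 34) → 9 remain.
Fill the last 9 k$ with part of Lab C: 9/18 of it earns 21.
Total value = 123.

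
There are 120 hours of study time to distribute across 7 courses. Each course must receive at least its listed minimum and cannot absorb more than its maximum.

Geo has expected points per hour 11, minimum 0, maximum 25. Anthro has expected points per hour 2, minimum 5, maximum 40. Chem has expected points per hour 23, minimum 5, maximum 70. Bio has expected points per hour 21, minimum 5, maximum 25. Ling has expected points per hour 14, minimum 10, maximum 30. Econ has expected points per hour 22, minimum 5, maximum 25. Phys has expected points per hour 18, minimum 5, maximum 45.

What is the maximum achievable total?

2505

Meeting every minimum uses 0+5+5+5+10+5+5 = 35 hours, leaving 85.
Rank by expected points per hour: Chem 23 > Econ 22 > Bio 21 > Phys 18 > Ling 14 > Geo 11 > Anthro 2.
Chem: +65 to 70 (cap) ; 20 left.
Econ takes 20 more to reach its cap of 25 ; 0 left.
Total = 2×5 + 23×70 + 21×5 + 14×10 + 22×25 + 18×5 = 2505.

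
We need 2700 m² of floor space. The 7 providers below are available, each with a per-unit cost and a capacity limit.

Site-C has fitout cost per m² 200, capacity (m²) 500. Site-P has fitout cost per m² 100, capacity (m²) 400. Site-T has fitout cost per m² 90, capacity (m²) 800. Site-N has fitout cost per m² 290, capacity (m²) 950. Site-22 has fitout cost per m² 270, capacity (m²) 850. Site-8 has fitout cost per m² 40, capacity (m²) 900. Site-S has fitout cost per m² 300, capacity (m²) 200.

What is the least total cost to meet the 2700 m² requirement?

Cheapest first:
Site-8 (40): use full 900 → 1800 m² to go.
Site-T at 90: take all 800 m² → 1000 still needed.
Site-P at 100: take all 400 m² → 600 still needed.
Site-C at 200: take all 500 m² → 100 still needed.
Take 100 from Site-22 at 270 to finish.
Site-N, Site-S: unused.
Cost = 900×40 + 800×90 + 400×100 + 500×200 + 100×270 = 275000.

275000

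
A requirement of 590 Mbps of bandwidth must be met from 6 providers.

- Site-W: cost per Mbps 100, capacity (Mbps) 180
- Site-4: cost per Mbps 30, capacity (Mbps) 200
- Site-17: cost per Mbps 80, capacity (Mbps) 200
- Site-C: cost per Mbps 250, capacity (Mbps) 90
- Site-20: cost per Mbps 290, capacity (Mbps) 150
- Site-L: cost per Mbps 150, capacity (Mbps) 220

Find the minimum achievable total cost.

Use providers in increasing cost order.
Site-4 (30): use full 200 ; 390 Mbps to go.
Site-17 (80): use full 200 ; 190 Mbps to go.
Site-W (100): use full 180 ; 10 Mbps to go.
Take 10 from Site-L at 150 to finish.
Site-C, Site-20: unused.
Cost = 200×30 + 200×80 + 180×100 + 10×150 = 41500.

41500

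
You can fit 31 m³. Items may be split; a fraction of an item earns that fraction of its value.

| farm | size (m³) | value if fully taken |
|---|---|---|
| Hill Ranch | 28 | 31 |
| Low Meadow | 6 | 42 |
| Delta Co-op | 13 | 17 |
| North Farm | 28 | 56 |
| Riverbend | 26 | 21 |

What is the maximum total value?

92

Best value per unit of size first: Low Meadow 42/6≈7, North Farm 56/28≈2, Delta Co-op 17/13≈1.31, Hill Ranch 31/28≈1.11, Riverbend 21/26≈0.808.
Low Meadow: take in full, 6 m³ for value 42 ; 25 left.
Only 25 m³ remain; take 25/28 of North Farm for value 56×25/28 = 50.
Total value = 92.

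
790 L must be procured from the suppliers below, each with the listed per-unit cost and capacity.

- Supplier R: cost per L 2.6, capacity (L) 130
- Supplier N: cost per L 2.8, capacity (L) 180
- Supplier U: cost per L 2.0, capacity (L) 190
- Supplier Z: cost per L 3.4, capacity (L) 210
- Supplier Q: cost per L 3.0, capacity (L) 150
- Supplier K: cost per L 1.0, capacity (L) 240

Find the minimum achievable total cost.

1612

Use suppliers in increasing cost order.
Supplier K at 1.0: take all 240 L ; 550 still needed.
Supplier U at 2.0: take all 190 L ; 360 still needed.
Supplier R (2.6): use full 130 ; 230 L to go.
Supplier N at 2.8: take all 180 L ; 50 still needed.
Take 50 from Supplier Q at 3.0 to finish.
Supplier Z: unused.
Cost = 240×1.0 + 190×2.0 + 130×2.6 + 180×2.8 + 50×3.0 = 1612.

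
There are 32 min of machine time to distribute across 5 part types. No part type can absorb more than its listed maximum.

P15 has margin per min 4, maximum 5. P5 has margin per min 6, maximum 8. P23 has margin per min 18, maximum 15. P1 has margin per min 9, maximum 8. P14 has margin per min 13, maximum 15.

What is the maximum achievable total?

Highest margin per min first: P23 18 > P14 13 > P1 9 > P5 6 > P15 4.
P23 takes 15 to reach its cap of 15 — 17 left.
P14 takes 15 to reach its cap of 15 — 2 left.
P1 has room for 8 but only 2 remain, so it gets 2.
Total = 18×15 + 9×2 + 13×15 = 483.

483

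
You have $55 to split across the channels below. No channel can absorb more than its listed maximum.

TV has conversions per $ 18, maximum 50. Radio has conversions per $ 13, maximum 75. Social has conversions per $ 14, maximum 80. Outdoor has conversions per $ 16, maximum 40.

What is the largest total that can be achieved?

Order the channels by conversions per $: TV 18 > Outdoor 16 > Social 14 > Radio 13.
TV: +50 to 50 (cap) → 5 left.
Outdoor: +5 (room for 40) → 5. Pool exhausted.
Total = 18×50 + 16×5 = 980.

980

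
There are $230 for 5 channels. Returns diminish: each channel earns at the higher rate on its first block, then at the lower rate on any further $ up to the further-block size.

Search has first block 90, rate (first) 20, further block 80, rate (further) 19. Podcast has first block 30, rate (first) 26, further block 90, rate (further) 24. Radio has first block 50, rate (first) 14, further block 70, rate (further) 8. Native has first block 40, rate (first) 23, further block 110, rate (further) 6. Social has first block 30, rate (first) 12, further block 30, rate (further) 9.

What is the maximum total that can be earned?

5260

Rank every tier by rate: Podcast/first 26 > Podcast/second 24 > Native/first 23 > Search/first 20 > Search/second 19 > Radio/first 14 > Social/first 12 > Social/second 9 > Radio/second 8 > Native/second 6.
Podcast/first (26): +30 — 200 left.
Podcast second at 24: fill all 90 — 110 left.
Native first at 23: fill all 40 — 70 left.
Search first at 20: only 70 left, fill 70.
Total = 26×30 + 24×90 + 23×40 + 20×70 = 5260.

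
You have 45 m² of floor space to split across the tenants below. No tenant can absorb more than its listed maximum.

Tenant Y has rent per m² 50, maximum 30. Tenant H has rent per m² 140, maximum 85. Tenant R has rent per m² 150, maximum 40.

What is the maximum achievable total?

Rank by rent per m²: Tenant R 150 > Tenant H 140 > Tenant Y 50.
Tenant R takes 40 to reach its cap of 40 — 5 left.
Only 5 left; Tenant H takes them to reach 5.
Total = 140×5 + 150×40 = 6700.

6700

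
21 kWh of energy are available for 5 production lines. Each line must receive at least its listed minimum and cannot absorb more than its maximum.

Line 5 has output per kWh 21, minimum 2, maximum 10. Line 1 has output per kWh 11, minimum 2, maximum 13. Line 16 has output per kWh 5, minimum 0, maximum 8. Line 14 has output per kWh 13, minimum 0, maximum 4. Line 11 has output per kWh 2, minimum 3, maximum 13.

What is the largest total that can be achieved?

312

Meeting every minimum uses 2+2+0+0+3 = 7 kWh, leaving 14.
Order the production lines by output per kWh: Line 5 21 > Line 14 13 > Line 1 11 > Line 16 5 > Line 11 2.
Line 5 takes 8 more to reach its cap of 10 → 6 left.
Line 14 takes 4 more to reach its cap of 4 → 2 left.
Only 2 left; Line 1 takes them to reach 4.
Total = 21×10 + 11×4 + 13×4 + 2×3 = 312.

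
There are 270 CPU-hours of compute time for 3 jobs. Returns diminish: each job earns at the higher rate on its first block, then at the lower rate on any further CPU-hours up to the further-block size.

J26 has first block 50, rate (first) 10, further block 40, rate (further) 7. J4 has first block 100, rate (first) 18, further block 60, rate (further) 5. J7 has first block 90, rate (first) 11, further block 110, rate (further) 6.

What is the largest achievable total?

3500

Treat each block as its own option and order by rate: J4/T1 18 > J7/T1 11 > J26/T1 10 > J26/T2 7 > J7/T2 6 > J4/T2 5.
J4 T1 at 18: fill all 100 → 170 left.
Fill J7 T1 block (90 at 11) → 80 left.
J26/T1 (10): +50 → 30 left.
J26 T2 at 7: only 30 left, fill 30.
Total = 18×100 + 11×90 + 10×50 + 7×30 = 3500.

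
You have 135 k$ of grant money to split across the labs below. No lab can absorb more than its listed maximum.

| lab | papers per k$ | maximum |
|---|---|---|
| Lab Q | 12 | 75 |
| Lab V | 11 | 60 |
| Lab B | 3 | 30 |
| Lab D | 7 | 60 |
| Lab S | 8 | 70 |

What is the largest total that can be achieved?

1560

Rank by papers per k$: Lab Q 12 > Lab V 11 > Lab S 8 > Lab D 7 > Lab B 3.
Give Lab Q 75 to hit its cap of 75 ; 60 left.
Give Lab V 60 to hit its cap of 60 ; 0 left.
Total = 12×75 + 11×60 = 1560.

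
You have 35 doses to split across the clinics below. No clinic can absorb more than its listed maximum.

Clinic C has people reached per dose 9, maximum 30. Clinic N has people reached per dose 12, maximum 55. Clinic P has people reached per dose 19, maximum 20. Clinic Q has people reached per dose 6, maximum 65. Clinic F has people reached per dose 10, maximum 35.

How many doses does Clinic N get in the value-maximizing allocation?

Highest people reached per dose first: Clinic P 19 > Clinic N 12 > Clinic F 10 > Clinic C 9 > Clinic Q 6.
Clinic P takes 20 to reach its cap of 20 ; 15 left.
Clinic N: +15 (room for 55) → 15. Pool exhausted.

15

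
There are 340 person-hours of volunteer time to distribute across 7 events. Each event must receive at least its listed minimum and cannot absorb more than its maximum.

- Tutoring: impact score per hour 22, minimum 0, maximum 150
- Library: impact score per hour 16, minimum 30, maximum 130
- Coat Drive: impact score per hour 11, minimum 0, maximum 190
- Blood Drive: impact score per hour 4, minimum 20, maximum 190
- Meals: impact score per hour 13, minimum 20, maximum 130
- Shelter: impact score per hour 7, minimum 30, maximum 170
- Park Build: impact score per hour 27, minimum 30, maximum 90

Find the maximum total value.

Meeting every minimum uses 0+30+0+20+20+30+30 = 130 person-hours, leaving 210.
Rank by impact score per hour: Park Build 27 > Tutoring 22 > Library 16 > Meals 13 > Coat Drive 11 > Shelter 7 > Blood Drive 4.
Park Build: +60 to 90 (cap) → 150 left.
Tutoring: +150 to 150 (cap) → 0 left.
Total = 22×150 + 16×30 + 4×20 + 13×20 + 7×30 + 27×90 = 6760.

6760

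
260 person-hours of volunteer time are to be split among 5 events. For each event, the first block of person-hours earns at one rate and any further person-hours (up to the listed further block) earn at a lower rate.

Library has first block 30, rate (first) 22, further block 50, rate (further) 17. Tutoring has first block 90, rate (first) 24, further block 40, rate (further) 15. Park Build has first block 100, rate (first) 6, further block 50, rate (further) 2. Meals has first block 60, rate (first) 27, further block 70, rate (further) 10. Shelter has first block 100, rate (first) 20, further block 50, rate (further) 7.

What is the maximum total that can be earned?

6040

Order all 10 blocks by rate: Meals/tier1 27 > Tutoring/tier1 24 > Library/tier1 22 > Shelter/tier1 20 > Library/tier2 17 > Tutoring/tier2 15 > Meals/tier2 10 > Shelter/tier2 7 > Park Build/tier1 6 > Park Build/tier2 2.
Meals tier1 at 27: fill all 60 ; 200 left.
Tutoring/tier1 (24): +90 ; 110 left.
Library tier1 at 22: fill all 30 ; 80 left.
Shelter/tier1: +80 of 100 at 20; pool empty.
Total = 27×60 + 24×90 + 22×30 + 20×80 = 6040.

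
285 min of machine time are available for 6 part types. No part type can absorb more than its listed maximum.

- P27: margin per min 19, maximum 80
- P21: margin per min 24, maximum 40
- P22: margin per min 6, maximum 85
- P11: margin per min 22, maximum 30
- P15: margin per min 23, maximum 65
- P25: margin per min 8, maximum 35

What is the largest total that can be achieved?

5125

Rank by margin per min: P21 24 > P15 23 > P11 22 > P27 19 > P25 8 > P22 6.
P21 takes 40 to reach its cap of 40 → 245 left.
P15 takes 65 to reach its cap of 65 → 180 left.
P11 takes 30 to reach its cap of 30 → 150 left.
Give P27 80 to hit its cap of 80 → 70 left.
P25: +35 to 35 (cap) → 35 left.
Only 35 left; P22 takes them to reach 35.
Total = 19×80 + 24×40 + 6×35 + 22×30 + 23×65 + 8×35 = 5125.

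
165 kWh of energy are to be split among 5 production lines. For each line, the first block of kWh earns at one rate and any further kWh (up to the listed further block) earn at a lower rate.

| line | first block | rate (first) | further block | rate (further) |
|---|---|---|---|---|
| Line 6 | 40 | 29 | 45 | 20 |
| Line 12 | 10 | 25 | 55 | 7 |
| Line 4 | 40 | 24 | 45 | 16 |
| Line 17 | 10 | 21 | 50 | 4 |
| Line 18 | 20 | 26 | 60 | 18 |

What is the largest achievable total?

4000

Order all 10 blocks by rate: Line 6/tier1 29 > Line 18/tier1 26 > Line 12/tier1 25 > Line 4/tier1 24 > Line 17/tier1 21 > Line 6/tier2 20 > Line 18/tier2 18 > Line 4/tier2 16 > Line 12/tier2 7 > Line 17/tier2 4.
Fill Line 6 tier1 block (40 at 29) → 125 left.
Fill Line 18 tier1 block (20 at 26) → 105 left.
Line 12 tier1 at 25: fill all 10 → 95 left.
Line 4/tier1 (24): +40 → 55 left.
Line 17 tier1 at 21: fill all 10 → 45 left.
Line 6 tier2 at 20: fill all 45 → 0 left.
Total = 29×40 + 26×20 + 25×10 + 24×40 + 21×10 + 20×45 = 4000.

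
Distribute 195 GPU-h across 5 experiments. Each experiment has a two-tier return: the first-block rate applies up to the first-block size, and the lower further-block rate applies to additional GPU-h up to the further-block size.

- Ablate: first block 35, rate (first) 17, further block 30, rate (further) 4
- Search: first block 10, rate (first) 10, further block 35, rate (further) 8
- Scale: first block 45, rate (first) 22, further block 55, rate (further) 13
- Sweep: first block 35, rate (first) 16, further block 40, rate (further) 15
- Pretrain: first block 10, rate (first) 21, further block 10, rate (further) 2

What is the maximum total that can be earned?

3345

Treat each block as its own option and order by rate: Scale/first 22 > Pretrain/first 21 > Ablate/first 17 > Sweep/first 16 > Sweep/second 15 > Scale/second 13 > Search/first 10 > Search/second 8 > Ablate/second 4 > Pretrain/second 2.
Fill Scale first block (45 at 22) — 150 left.
Pretrain first at 21: fill all 10 — 140 left.
Ablate first at 17: fill all 35 — 105 left.
Fill Sweep first block (35 at 16) — 70 left.
Sweep/second (15): +40 — 30 left.
Scale second at 13: only 30 left, fill 30.
Total = 22×45 + 21×10 + 17×35 + 16×35 + 15×40 + 13×30 = 3345.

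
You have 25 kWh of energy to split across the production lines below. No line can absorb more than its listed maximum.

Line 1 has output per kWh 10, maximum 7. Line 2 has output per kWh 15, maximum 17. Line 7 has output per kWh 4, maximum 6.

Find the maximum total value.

329

Rank by output per kWh: Line 2 15 > Line 1 10 > Line 7 4.
Line 2 takes 17 to reach its cap of 17 → 8 left.
Line 1 takes 7 to reach its cap of 7 → 1 left.
Line 7 has room for 6 but only 1 remain, so it gets 1.
Total = 10×7 + 15×17 + 4×1 = 329.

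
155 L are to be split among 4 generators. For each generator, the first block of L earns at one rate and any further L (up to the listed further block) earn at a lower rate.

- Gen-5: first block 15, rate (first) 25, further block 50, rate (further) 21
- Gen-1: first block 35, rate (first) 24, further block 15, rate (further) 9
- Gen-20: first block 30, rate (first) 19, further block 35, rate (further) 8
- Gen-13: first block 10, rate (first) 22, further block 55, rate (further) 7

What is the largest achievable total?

Rank every tier by rate: Gen-5/T1 25 > Gen-1/T1 24 > Gen-13/T1 22 > Gen-5/T2 21 > Gen-20/T1 19 > Gen-1/T2 9 > Gen-20/T2 8 > Gen-13/T2 7.
Gen-5/T1 (25): +15 ; 140 left.
Gen-1/T1 (24): +35 ; 105 left.
Fill Gen-13 T1 block (10 at 22) ; 95 left.
Gen-5 T2 at 21: fill all 50 ; 45 left.
Gen-20 T1 at 19: fill all 30 ; 15 left.
Gen-1 T2 at 9: fill all 15 ; 0 left.
Total = 25×15 + 24×35 + 22×10 + 21×50 + 19×30 + 9×15 = 3190.

3190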